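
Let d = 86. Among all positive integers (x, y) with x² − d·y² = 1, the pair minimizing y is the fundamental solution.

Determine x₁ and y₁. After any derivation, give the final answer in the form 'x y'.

d=86: √d = [9; 3,1,1,1,8,1,1,1,3,18] (ℓ=10, even), read p_9/q_9
i=0: a=9 ⇒ p=9, q=1
…
i=2: a=1 ⇒ p=37, q=4
…
i=4: a=1 ⇒ p=102, q=11
…
i=6: a=1 ⇒ p=983, q=106
…
i=8: a=1 ⇒ p=2847, q=307
i=9: a=3 ⇒ p=10405, q=1122
fundamental: x₁=10405, y₁=1122  (since 108264025 − 86·1258884 = 1)

10405 1122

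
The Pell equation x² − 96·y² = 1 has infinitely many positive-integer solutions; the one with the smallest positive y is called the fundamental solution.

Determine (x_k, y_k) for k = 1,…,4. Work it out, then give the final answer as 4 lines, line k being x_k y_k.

√96 = [9; 1,3,1,18, …], period ℓ=4 (even) → k=3
step 0: (9, 1)  from 9·(1,0) + (0,1)
…
step 2: (39, 4)  from 3·(10,1) + (9,1)
step 3: (49, 5)  from 1·(39,4) + (10,1)
(x₁, y₁) = (49, 5);  49² − 96·5² = 1 ✓
k=2:  x_2 = 49·49+96·5·5 = 4801,  y_2 = 49·5+5·49 = 490
k=3:  x_3 = 49·4801+96·5·490 = 470449,  y_3 = 49·490+5·4801 = 48015
k=4:  x_4 = 49·470449+96·5·48015 = 46099201,  y_4 = 49·48015+5·470449 = 4704980

49 5
4801 490
470449 48015
46099201 4704980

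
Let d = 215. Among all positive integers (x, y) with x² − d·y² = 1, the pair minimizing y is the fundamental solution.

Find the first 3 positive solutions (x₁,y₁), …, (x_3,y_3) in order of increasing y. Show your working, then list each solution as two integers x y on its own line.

44 3
3871 264
340604 23229

√215 = [14; 1,1,1,28, …], period ℓ=4 (even) → k=3
k=0  a_k=14  p_k/q_k = 14/1
…
k=2  a_k=1  p_k/q_k = 29/2
k=3  a_k=1  p_k/q_k = 44/3
→ (44, 3).  Check: 44²=1936, 215·3²=1935, difference 1.
k=2:  x_2 = 44·44+215·3·3 = 3871,  y_2 = 44·3+3·44 = 264
k=3:  x_3 = 44·3871+215·3·264 = 340604,  y_3 = 44·264+3·3871 = 23229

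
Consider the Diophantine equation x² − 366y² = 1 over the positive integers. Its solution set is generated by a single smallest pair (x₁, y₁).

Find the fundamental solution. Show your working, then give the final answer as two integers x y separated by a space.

[19; 7,1,1,1,2,12,2,1,1,1,7,38] for √366; ℓ=12 ⇒ convergent index 11
k=0  a_k=19  p_k/q_k = 19/1
…
k=5  a_k=2  p_k/q_k = 1167/61
k=6  a_k=12  p_k/q_k = 14444/755
…
k=10  a_k=1  p_k/q_k = 119053/6223
k=11  a_k=7  p_k/q_k = 907925/47458
→ (907925, 47458).  Check: 907925²=824327805625, 366·47458²=824327805624, difference 1.

907925 47458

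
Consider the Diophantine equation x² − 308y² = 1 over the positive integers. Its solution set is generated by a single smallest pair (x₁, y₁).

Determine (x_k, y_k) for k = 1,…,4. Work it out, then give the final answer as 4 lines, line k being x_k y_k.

351 20
246401 14040
172973151 9856060
121426905601 6918940080

√308 = [17; 1,1,4,1,1,34, …], period ℓ=6 (even) → k=5
k=0  a_k=17  p_k/q_k = 17/1
k=1  a_k=1  p_k/q_k = 18/1
k=2  a_k=1  p_k/q_k = 35/2
…
k=4  a_k=1  p_k/q_k = 193/11
k=5  a_k=1  p_k/q_k = 351/20
fundamental: x₁=351, y₁=20  (since 123201 − 308·400 = 1)
k=2:  x_2 = 351·351+308·20·20 = 246401,  y_2 = 351·20+20·351 = 14040
k=3:  x_3 = 351·246401+308·20·14040 = 172973151,  y_3 = 351·14040+20·246401 = 9856060
k=4:  x_4 = 351·172973151+308·20·9856060 = 121426905601,  y_4 = 351·9856060+20·172973151 = 6918940080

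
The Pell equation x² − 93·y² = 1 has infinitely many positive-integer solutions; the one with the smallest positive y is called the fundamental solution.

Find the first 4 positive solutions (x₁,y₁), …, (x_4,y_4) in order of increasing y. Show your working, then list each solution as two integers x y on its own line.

d=93: √d = [9; 1,1,1,4,6,4,1,1,1,18] (ℓ=10, even), read p_9/q_9
step 0: (9, 1)  from 9·(1,0) + (0,1)
step 1: (10, 1)  from 1·(9,1) + (1,0)
…
step 3: (29, 3)  from 1·(19,2) + (10,1)
…
step 7: (4330, 449)  from 1·(3491,362) + (839,87)
step 8: (7821, 811)  from 1·(4330,449) + (3491,362)
step 9: (12151, 1260)  from 1·(7821,811) + (4330,449)
fundamental: x₁=12151, y₁=1260  (since 147646801 − 93·1587600 = 1)
(x_2, y_2) = (12151·12151 + 93·1260·1260, 12151·1260 + 1260·12151) = (295293601, 30620520)
(x_3, y_3) = (12151·295293601 + 93·1260·30620520, 12151·30620520 + 1260·295293601) = (7176225079351, 744139875780)
(x_4, y_4) = (12151·7176225079351 + 93·1260·744139875780, 12151·744139875780 + 1260·7176225079351) = (174396621583094401, 18084087230585040)

12151 1260
295293601 30620520
7176225079351 744139875780
174396621583094401 18084087230585040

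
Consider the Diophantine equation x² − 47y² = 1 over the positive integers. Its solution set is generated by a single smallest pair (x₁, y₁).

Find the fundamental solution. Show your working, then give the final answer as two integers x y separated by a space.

48 7

√47 → a₀=6, period (1,5,1,12); ℓ=4 even so k=3
a_0=6:  p_0=6·1+0=6,  q_0=6·0+1=1
…
a_2=5:  p_2=5·7+6=41,  q_2=5·1+1=6
a_3=1:  p_3=1·41+7=48,  q_3=1·6+1=7
fundamental: x₁=48, y₁=7  (since 2304 − 47·49 = 1)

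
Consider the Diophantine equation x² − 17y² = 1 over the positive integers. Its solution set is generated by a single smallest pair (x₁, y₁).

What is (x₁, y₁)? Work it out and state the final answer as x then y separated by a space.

√17 → a₀=4, period (8); ℓ=1 odd so k=1
step 0: (4, 1)  from 4·(1,0) + (0,1)
step 1: (33, 8)  from 8·(4,1) + (1,0)
fundamental: x₁=33, y₁=8  (since 1089 − 17·64 = 1)

33 8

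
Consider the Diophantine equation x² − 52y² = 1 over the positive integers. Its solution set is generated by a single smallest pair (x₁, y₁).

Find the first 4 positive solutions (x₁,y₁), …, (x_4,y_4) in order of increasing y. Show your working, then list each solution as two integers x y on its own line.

649 90
842401 116820
1093435849 151632270
1419278889601 196818569640

√52 = [7; 4,1,2,1,4,14, …], period ℓ=6 (even) → k=5
i=0: a=7 ⇒ p=7, q=1
i=1: a=4 ⇒ p=29, q=4
i=2: a=1 ⇒ p=36, q=5
i=3: a=2 ⇒ p=101, q=14
i=4: a=1 ⇒ p=137, q=19
i=5: a=4 ⇒ p=649, q=90
(x₁, y₁) = (649, 90);  649² − 52·90² = 1 ✓
(x_2, y_2) = (649·649 + 52·90·90, 649·90 + 90·649) = (842401, 116820)
(x_3, y_3) = (649·842401 + 52·90·116820, 649·116820 + 90·842401) = (1093435849, 151632270)
(x_4, y_4) = (649·1093435849 + 52·90·151632270, 649·151632270 + 90·1093435849) = (1419278889601, 196818569640)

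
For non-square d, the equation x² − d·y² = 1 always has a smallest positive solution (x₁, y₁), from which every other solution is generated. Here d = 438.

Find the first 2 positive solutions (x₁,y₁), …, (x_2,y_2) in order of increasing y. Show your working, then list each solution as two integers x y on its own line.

√438 → a₀=20, period (1,12,1,40); ℓ=4 even so k=3
i=0: a=20 ⇒ p=20, q=1
…
i=2: a=12 ⇒ p=272, q=13
i=3: a=1 ⇒ p=293, q=14
fundamental: x₁=293, y₁=14  (since 85849 − 438·196 = 1)
n=2: (293,14)∘(293,14) = (293·293+438·14·14, 293·14+14·293) = (171697,8204)

293 14
171697 8204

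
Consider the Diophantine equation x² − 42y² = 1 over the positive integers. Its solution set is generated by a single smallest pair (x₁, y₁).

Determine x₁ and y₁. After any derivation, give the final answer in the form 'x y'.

√42 = [6; 2,12, …], period ℓ=2 (even) → k=1
i=0: a=6 ⇒ p=6, q=1
i=1: a=2 ⇒ p=13, q=2
(x₁, y₁) = (13, 2);  13² − 42·2² = 1 ✓

13 2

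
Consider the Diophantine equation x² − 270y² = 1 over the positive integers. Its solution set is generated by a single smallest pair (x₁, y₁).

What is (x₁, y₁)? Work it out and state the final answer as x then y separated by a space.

[16; 2,3,6,3,2,32] for √270; ℓ=6 ⇒ convergent index 5
i=0: a=16 ⇒ p=16, q=1
…
i=3: a=6 ⇒ p=723, q=44
i=4: a=3 ⇒ p=2284, q=139
i=5: a=2 ⇒ p=5291, q=322
→ (5291, 322).  Check: 5291²=27994681, 270·322²=27994680, difference 1.

5291 322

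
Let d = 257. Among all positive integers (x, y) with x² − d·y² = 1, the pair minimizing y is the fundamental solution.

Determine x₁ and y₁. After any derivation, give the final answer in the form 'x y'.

513 32

√257 = [16; 32, …], period ℓ=1 (odd) → k=1
step 0: (16, 1)  from 16·(1,0) + (0,1)
step 1: (513, 32)  from 32·(16,1) + (1,0)
→ (513, 32).  Check: 513²=263169, 257·32²=263168, difference 1.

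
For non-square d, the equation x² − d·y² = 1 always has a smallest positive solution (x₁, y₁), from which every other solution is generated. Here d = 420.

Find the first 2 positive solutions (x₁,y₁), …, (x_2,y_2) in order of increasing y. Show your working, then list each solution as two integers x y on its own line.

√420 = [20; 2,40, …], period ℓ=2 (even) → k=1
step 0: (20, 1)  from 20·(1,0) + (0,1)
step 1: (41, 2)  from 2·(20,1) + (1,0)
(x₁, y₁) = (41, 2);  41² − 420·2² = 1 ✓
k=2:  x_2 = 41·41+420·2·2 = 3361,  y_2 = 41·2+2·41 = 164

41 2
3361 164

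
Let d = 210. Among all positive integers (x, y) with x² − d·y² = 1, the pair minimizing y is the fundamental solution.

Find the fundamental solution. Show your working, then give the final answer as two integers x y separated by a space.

[14; 2,28] for √210; ℓ=2 ⇒ convergent index 1
a_0=14:  p_0=14·1+0=14,  q_0=14·0+1=1
a_1=2:  p_1=2·14+1=29,  q_1=2·1+0=2
(x₁, y₁) = (29, 2);  29² − 210·2² = 1 ✓

29 2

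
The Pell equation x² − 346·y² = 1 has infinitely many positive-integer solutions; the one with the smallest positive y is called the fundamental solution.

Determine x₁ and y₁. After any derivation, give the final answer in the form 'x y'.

17299 930

[18; 1,1,1,1,36] for √346; ℓ=5 ⇒ convergent index 9
k=0  a_k=18  p_k/q_k = 18/1
…
k=5  a_k=36  p_k/q_k = 3404/183
…
k=7  a_k=1  p_k/q_k = 6901/371
k=8  a_k=1  p_k/q_k = 10398/559
k=9  a_k=1  p_k/q_k = 17299/930
fundamental: x₁=17299, y₁=930  (since 299255401 − 346·864900 = 1)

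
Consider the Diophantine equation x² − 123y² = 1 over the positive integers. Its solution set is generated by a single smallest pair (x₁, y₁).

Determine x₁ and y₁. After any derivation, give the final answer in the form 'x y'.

122 11

√123 = [11; 11,22, …], period ℓ=2 (even) → k=1
k=0  a_k=11  p_k/q_k = 11/1
k=1  a_k=11  p_k/q_k = 122/11
(x₁, y₁) = (122, 11);  122² − 123·11² = 1 ✓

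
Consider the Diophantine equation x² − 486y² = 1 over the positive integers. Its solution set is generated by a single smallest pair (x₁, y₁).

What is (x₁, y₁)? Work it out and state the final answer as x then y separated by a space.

[22; 22,44] for √486; ℓ=2 ⇒ convergent index 1
k=0  a_k=22  p_k/q_k = 22/1
k=1  a_k=22  p_k/q_k = 485/22
→ (485, 22).  Check: 485²=235225, 486·22²=235224, difference 1.

485 22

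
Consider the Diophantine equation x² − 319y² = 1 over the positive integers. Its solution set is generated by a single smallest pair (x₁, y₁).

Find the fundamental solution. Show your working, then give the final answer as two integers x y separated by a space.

12901780 722361

d=319: √d = [17; 1,6,5,1,4,…,6,1,34] (ℓ=14, even), read p_13/q_13
step 0: (17, 1)  from 17·(1,0) + (0,1)
step 1: (18, 1)  from 1·(17,1) + (1,0)
step 2: (125, 7)  from 6·(18,1) + (17,1)
…
step 4: (768, 43)  from 1·(643,36) + (125,7)
…
step 6: (11913, 667)  from 3·(3715,208) + (768,43)
…
step 8: (58797, 3292)  from 3·(15628,875) + (11913,667)
…
step 12: (11102899, 621643)  from 6·(1798881,100718) + (309613,17335)
step 13: (12901780, 722361)  from 1·(11102899,621643) + (1798881,100718)
→ (12901780, 722361).  Check: 12901780²=166455927168400, 319·722361²=166455927168399, difference 1.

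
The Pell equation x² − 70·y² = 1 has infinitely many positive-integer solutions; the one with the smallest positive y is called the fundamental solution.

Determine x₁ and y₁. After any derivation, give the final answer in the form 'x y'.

251 30

d=70: √d = [8; 2,1,2,1,2,16] (ℓ=6, even), read p_5/q_5
step 0: (8, 1)  from 8·(1,0) + (0,1)
…
step 4: (92, 11)  from 1·(67,8) + (25,3)
step 5: (251, 30)  from 2·(92,11) + (67,8)
→ (251, 30).  Check: 251²=63001, 70·30²=63000, difference 1.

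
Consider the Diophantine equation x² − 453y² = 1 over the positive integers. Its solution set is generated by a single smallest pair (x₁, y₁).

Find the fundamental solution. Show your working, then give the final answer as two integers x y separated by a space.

1653751 77700

√453 → a₀=21, period (3,1,1,10,14,10,1,1,3,42); ℓ=10 even so k=9
a_0=21:  p_0=21·1+0=21,  q_0=21·0+1=1
…
a_4=10:  p_4=10·149+85=1575,  q_4=10·7+4=74
a_5=14:  p_5=14·1575+149=22199,  q_5=14·74+7=1043
a_6=10:  p_6=10·22199+1575=223565,  q_6=10·1043+74=10504
a_7=1:  p_7=1·223565+22199=245764,  q_7=1·10504+1043=11547
a_8=1:  p_8=1·245764+223565=469329,  q_8=1·11547+10504=22051
a_9=3:  p_9=3·469329+245764=1653751,  q_9=3·22051+11547=77700
(x₁, y₁) = (1653751, 77700);  1653751² − 453·77700² = 1 ✓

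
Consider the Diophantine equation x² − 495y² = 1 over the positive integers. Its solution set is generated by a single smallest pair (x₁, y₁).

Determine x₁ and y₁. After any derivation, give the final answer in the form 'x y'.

89 4

d=495: √d = [22; 4,44] (ℓ=2, even), read p_1/q_1
i=0: a=22 ⇒ p=22, q=1
i=1: a=4 ⇒ p=89, q=4
→ (89, 4).  Check: 89²=7921, 495·4²=7920, difference 1.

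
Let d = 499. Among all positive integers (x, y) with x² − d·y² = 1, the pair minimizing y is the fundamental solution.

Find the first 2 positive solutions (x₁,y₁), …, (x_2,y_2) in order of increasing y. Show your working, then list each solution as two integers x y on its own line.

[22; 2,1,21,1,2,44] for √499; ℓ=6 ⇒ convergent index 5
step 0: (22, 1)  from 22·(1,0) + (0,1)
step 1: (45, 2)  from 2·(22,1) + (1,0)
…
step 4: (1519, 68)  from 1·(1452,65) + (67,3)
step 5: (4490, 201)  from 2·(1519,68) + (1452,65)
(x₁, y₁) = (4490, 201);  4490² − 499·201² = 1 ✓
k=2:  x_2 = 4490·4490+499·201·201 = 40320199,  y_2 = 4490·201+201·4490 = 1804980

4490 201
40320199 1804980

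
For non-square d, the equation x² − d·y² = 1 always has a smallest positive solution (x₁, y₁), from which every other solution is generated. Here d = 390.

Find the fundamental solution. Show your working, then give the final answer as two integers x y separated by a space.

79 4

√390 = [19; 1,2,1,38, …], period ℓ=4 (even) → k=3
k=0  a_k=19  p_k/q_k = 19/1
k=1  a_k=1  p_k/q_k = 20/1
k=2  a_k=2  p_k/q_k = 59/3
k=3  a_k=1  p_k/q_k = 79/4
→ (79, 4).  Check: 79²=6241, 390·4²=6240, difference 1.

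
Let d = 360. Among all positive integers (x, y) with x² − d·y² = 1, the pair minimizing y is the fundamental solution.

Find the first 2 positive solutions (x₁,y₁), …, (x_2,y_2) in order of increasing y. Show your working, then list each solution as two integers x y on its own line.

[18; 1,36] for √360; ℓ=2 ⇒ convergent index 1
i=0: a=18 ⇒ p=18, q=1
i=1: a=1 ⇒ p=19, q=1
→ (19, 1).  Check: 19²=361, 360·1²=360, difference 1.
(19+1√360)^2 = 721 + 38√360

19 1
721 38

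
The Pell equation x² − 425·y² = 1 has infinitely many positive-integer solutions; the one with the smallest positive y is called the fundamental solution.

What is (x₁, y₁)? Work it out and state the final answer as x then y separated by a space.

d=425: √d = [20; 1,1,1,1,1,1,40] (ℓ=7, odd), read p_13/q_13
step 0: (20, 1)  from 20·(1,0) + (0,1)
…
step 2: (41, 2)  from 1·(21,1) + (20,1)
step 3: (62, 3)  from 1·(41,2) + (21,1)
step 4: (103, 5)  from 1·(62,3) + (41,2)
step 5: (165, 8)  from 1·(103,5) + (62,3)
…
step 7: (10885, 528)  from 40·(268,13) + (165,8)
step 8: (11153, 541)  from 1·(10885,528) + (268,13)
step 9: (22038, 1069)  from 1·(11153,541) + (10885,528)
…
step 11: (55229, 2679)  from 1·(33191,1610) + (22038,1069)
step 12: (88420, 4289)  from 1·(55229,2679) + (33191,1610)
step 13: (143649, 6968)  from 1·(88420,4289) + (55229,2679)
fundamental: x₁=143649, y₁=6968  (since 20635035201 − 425·48553024 = 1)

143649 6968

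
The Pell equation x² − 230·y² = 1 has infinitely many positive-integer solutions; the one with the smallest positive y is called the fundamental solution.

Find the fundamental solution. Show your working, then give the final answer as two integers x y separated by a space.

91 6

√230 → a₀=15, period (6,30); ℓ=2 even so k=1
k=0  a_k=15  p_k/q_k = 15/1
k=1  a_k=6  p_k/q_k = 91/6
→ (91, 6).  Check: 91²=8281, 230·6²=8280, difference 1.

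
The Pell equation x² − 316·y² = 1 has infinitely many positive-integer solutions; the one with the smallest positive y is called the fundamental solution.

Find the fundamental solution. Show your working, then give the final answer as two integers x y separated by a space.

12799 720

[17; 1,3,2,8,2,3,1,34] for √316; ℓ=8 ⇒ convergent index 7
a_0=17:  p_0=17·1+0=17,  q_0=17·0+1=1
…
a_2=3:  p_2=3·18+17=71,  q_2=3·1+1=4
a_3=2:  p_3=2·71+18=160,  q_3=2·4+1=9
a_4=8:  p_4=8·160+71=1351,  q_4=8·9+4=76
a_5=2:  p_5=2·1351+160=2862,  q_5=2·76+9=161
a_6=3:  p_6=3·2862+1351=9937,  q_6=3·161+76=559
a_7=1:  p_7=1·9937+2862=12799,  q_7=1·559+161=720
→ (12799, 720).  Check: 12799²=163814401, 316·720²=163814400, difference 1.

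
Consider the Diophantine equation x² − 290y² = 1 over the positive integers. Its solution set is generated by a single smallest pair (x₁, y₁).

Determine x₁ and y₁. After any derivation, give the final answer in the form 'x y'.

579 34

d=290: √d = [17; 34] (ℓ=1, odd), read p_1/q_1
k=0  a_k=17  p_k/q_k = 17/1
k=1  a_k=34  p_k/q_k = 579/34
→ (579, 34).  Check: 579²=335241, 290·34²=335240, difference 1.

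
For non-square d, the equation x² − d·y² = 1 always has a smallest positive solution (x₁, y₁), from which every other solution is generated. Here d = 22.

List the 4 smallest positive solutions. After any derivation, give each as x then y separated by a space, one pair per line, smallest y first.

197 42
77617 16548
30580901 6519870
12048797377 2568812232

√22 = [4; 1,2,4,2,1,8, …], period ℓ=6 (even) → k=5
k=0  a_k=4  p_k/q_k = 4/1
…
k=2  a_k=2  p_k/q_k = 14/3
…
k=4  a_k=2  p_k/q_k = 136/29
k=5  a_k=1  p_k/q_k = 197/42
(x₁, y₁) = (197, 42);  197² − 22·42² = 1 ✓
k=2:  x_2 = 197·197+22·42·42 = 77617,  y_2 = 197·42+42·197 = 16548
k=3:  x_3 = 197·77617+22·42·16548 = 30580901,  y_3 = 197·16548+42·77617 = 6519870
k=4:  x_4 = 197·30580901+22·42·6519870 = 12048797377,  y_4 = 197·6519870+42·30580901 = 2568812232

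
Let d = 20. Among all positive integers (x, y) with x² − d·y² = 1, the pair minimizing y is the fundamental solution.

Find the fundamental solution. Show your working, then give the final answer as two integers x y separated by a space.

9 2

d=20: √d = [4; 2,8] (ℓ=2, even), read p_1/q_1
step 0: (4, 1)  from 4·(1,0) + (0,1)
step 1: (9, 2)  from 2·(4,1) + (1,0)
→ (9, 2).  Check: 9²=81, 20·2²=80, difference 1.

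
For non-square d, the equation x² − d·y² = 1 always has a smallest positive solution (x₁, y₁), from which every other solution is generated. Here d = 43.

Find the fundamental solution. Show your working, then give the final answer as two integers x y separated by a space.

3482 531

√43 → a₀=6, period (1,1,3,1,5,1,3,1,1,12); ℓ=10 even so k=9
a_0=6:  p_0=6·1+0=6,  q_0=6·0+1=1
a_1=1:  p_1=1·6+1=7,  q_1=1·1+0=1
a_2=1:  p_2=1·7+6=13,  q_2=1·1+1=2
a_3=3:  p_3=3·13+7=46,  q_3=3·2+1=7
…
a_6=1:  p_6=1·341+59=400,  q_6=1·52+9=61
a_7=3:  p_7=3·400+341=1541,  q_7=3·61+52=235
a_8=1:  p_8=1·1541+400=1941,  q_8=1·235+61=296
a_9=1:  p_9=1·1941+1541=3482,  q_9=1·296+235=531
fundamental: x₁=3482, y₁=531  (since 12124324 − 43·281961 = 1)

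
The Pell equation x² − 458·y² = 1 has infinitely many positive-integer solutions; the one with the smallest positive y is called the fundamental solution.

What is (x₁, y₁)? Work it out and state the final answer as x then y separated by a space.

[21; 2,2,42] for √458; ℓ=3 ⇒ convergent index 5
step 0: (21, 1)  from 21·(1,0) + (0,1)
step 1: (43, 2)  from 2·(21,1) + (1,0)
step 2: (107, 5)  from 2·(43,2) + (21,1)
…
step 4: (9181, 429)  from 2·(4537,212) + (107,5)
step 5: (22899, 1070)  from 2·(9181,429) + (4537,212)
→ (22899, 1070).  Check: 22899²=524364201, 458·1070²=524364200, difference 1.

22899 1070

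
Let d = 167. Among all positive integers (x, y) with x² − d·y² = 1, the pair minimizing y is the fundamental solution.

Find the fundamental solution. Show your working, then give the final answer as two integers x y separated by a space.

[12; 1,11,1,24] for √167; ℓ=4 ⇒ convergent index 3
i=0: a=12 ⇒ p=12, q=1
i=1: a=1 ⇒ p=13, q=1
i=2: a=11 ⇒ p=155, q=12
i=3: a=1 ⇒ p=168, q=13
→ (168, 13).  Check: 168²=28224, 167·13²=28223, difference 1.

168 13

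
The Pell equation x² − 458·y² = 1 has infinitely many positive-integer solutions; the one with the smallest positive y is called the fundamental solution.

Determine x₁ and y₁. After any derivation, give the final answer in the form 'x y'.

22899 1070

d=458: √d = [21; 2,2,42] (ℓ=3, odd), read p_5/q_5
i=0: a=21 ⇒ p=21, q=1
…
i=3: a=42 ⇒ p=4537, q=212
i=4: a=2 ⇒ p=9181, q=429
i=5: a=2 ⇒ p=22899, q=1070
(x₁, y₁) = (22899, 1070);  22899² − 458·1070² = 1 ✓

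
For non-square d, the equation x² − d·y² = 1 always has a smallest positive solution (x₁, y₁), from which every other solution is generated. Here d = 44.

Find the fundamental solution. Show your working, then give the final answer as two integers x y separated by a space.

d=44: √d = [6; 1,1,1,2,1,1,1,12] (ℓ=8, even), read p_7/q_7
i=0: a=6 ⇒ p=6, q=1
…
i=6: a=1 ⇒ p=126, q=19
i=7: a=1 ⇒ p=199, q=30
fundamental: x₁=199, y₁=30  (since 39601 − 44·900 = 1)

199 30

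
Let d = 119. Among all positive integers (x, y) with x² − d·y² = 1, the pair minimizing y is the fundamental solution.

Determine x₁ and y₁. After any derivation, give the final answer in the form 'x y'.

[10; 1,9,1,20] for √119; ℓ=4 ⇒ convergent index 3
k=0  a_k=10  p_k/q_k = 10/1
…
k=2  a_k=9  p_k/q_k = 109/10
k=3  a_k=1  p_k/q_k = 120/11
(x₁, y₁) = (120, 11);  120² − 119·11² = 1 ✓

120 11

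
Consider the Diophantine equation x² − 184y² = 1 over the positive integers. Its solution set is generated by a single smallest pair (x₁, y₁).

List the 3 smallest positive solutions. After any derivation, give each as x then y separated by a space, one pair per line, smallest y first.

√184 = [13; 1,1,3,2,1,2,1,2,3,1,1,26, …], period ℓ=12 (even) → k=11
a_0=13:  p_0=13·1+0=13,  q_0=13·0+1=1
…
a_4=2:  p_4=2·95+27=217,  q_4=2·7+2=16
a_5=1:  p_5=1·217+95=312,  q_5=1·16+7=23
…
a_7=1:  p_7=1·841+312=1153,  q_7=1·62+23=85
a_8=2:  p_8=2·1153+841=3147,  q_8=2·85+62=232
a_9=3:  p_9=3·3147+1153=10594,  q_9=3·232+85=781
a_10=1:  p_10=1·10594+3147=13741,  q_10=1·781+232=1013
a_11=1:  p_11=1·13741+10594=24335,  q_11=1·1013+781=1794
fundamental: x₁=24335, y₁=1794  (since 592192225 − 184·3218436 = 1)
k=2:  x_2 = 24335·24335+184·1794·1794 = 1184384449,  y_2 = 24335·1794+1794·24335 = 87313980
k=3:  x_3 = 24335·1184384449+184·1794·87313980 = 57643991108495,  y_3 = 24335·87313980+1794·1184384449 = 4249571404806

24335 1794
1184384449 87313980
57643991108495 4249571404806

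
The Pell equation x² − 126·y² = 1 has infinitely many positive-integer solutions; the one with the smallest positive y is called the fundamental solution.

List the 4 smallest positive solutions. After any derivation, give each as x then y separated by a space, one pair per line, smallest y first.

√126 → a₀=11, period (4,2,4,22); ℓ=4 even so k=3
a_0=11:  p_0=11·1+0=11,  q_0=11·0+1=1
…
a_2=2:  p_2=2·45+11=101,  q_2=2·4+1=9
a_3=4:  p_3=4·101+45=449,  q_3=4·9+4=40
(x₁, y₁) = (449, 40);  449² − 126·40² = 1 ✓
k=2:  x_2 = 449·449+126·40·40 = 403201,  y_2 = 449·40+40·449 = 35920
k=3:  x_3 = 449·403201+126·40·35920 = 362074049,  y_3 = 449·35920+40·403201 = 32256120
k=4:  x_4 = 449·362074049+126·40·32256120 = 325142092801,  y_4 = 449·32256120+40·362074049 = 28965959840

449 40
403201 35920
362074049 32256120
325142092801 28965959840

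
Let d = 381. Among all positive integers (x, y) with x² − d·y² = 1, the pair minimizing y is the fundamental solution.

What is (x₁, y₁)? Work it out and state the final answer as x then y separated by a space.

d=381: √d = [19; 1,1,12,1,1,38] (ℓ=6, even), read p_5/q_5
step 0: (19, 1)  from 19·(1,0) + (0,1)
step 1: (20, 1)  from 1·(19,1) + (1,0)
step 2: (39, 2)  from 1·(20,1) + (19,1)
step 3: (488, 25)  from 12·(39,2) + (20,1)
step 4: (527, 27)  from 1·(488,25) + (39,2)
step 5: (1015, 52)  from 1·(527,27) + (488,25)
→ (1015, 52).  Check: 1015²=1030225, 381·52²=1030224, difference 1.

1015 52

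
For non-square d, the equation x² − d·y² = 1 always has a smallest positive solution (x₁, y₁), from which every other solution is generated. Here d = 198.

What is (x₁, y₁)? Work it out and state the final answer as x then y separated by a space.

d=198: √d = [14; 14,28] (ℓ=2, even), read p_1/q_1
i=0: a=14 ⇒ p=14, q=1
i=1: a=14 ⇒ p=197, q=14
fundamental: x₁=197, y₁=14  (since 38809 − 198·196 = 1)

197 14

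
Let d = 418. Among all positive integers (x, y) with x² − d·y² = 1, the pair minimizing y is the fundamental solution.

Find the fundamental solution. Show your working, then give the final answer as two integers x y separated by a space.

√418 → a₀=20, period (2,4,20,4,2,40); ℓ=6 even so k=5
i=0: a=20 ⇒ p=20, q=1
i=1: a=2 ⇒ p=41, q=2
i=2: a=4 ⇒ p=184, q=9
…
i=4: a=4 ⇒ p=15068, q=737
i=5: a=2 ⇒ p=33857, q=1656
fundamental: x₁=33857, y₁=1656  (since 1146296449 − 418·2742336 = 1)

33857 1656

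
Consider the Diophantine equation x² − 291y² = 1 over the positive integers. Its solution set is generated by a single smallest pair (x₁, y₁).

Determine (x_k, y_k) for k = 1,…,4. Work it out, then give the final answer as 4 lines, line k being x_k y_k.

290 17
168199 9860
97555130 5718783
56581807201 3316884280

√291 → a₀=17, period (17,34); ℓ=2 even so k=1
i=0: a=17 ⇒ p=17, q=1
i=1: a=17 ⇒ p=290, q=17
(x₁, y₁) = (290, 17);  290² − 291·17² = 1 ✓
(290+17√291)^2 = 168199 + 9860√291
(290+17√291)^3 = 97555130 + 5718783√291
(290+17√291)^4 = 56581807201 + 3316884280√291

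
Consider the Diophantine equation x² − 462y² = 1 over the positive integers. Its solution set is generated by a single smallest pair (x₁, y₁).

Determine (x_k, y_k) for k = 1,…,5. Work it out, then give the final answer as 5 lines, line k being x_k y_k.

43 2
3697 172
317899 14790
27335617 1271768
2350545163 109357258

√462 → a₀=21, period (2,42); ℓ=2 even so k=1
a_0=21:  p_0=21·1+0=21,  q_0=21·0+1=1
a_1=2:  p_1=2·21+1=43,  q_1=2·1+0=2
fundamental: x₁=43, y₁=2  (since 1849 − 462·4 = 1)
k=2:  x_2 = 43·43+462·2·2 = 3697,  y_2 = 43·2+2·43 = 172
k=3:  x_3 = 43·3697+462·2·172 = 317899,  y_3 = 43·172+2·3697 = 14790
k=4:  x_4 = 43·317899+462·2·14790 = 27335617,  y_4 = 43·14790+2·317899 = 1271768
k=5:  x_5 = 43·27335617+462·2·1271768 = 2350545163,  y_5 = 43·1271768+2·27335617 = 109357258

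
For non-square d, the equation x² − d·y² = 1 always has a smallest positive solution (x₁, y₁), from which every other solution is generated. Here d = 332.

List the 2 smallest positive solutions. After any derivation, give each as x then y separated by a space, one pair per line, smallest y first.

13447 738
361643617 19847772

[18; 4,1,1,8,1,1,4,36] for √332; ℓ=8 ⇒ convergent index 7
i=0: a=18 ⇒ p=18, q=1
…
i=3: a=1 ⇒ p=164, q=9
…
i=5: a=1 ⇒ p=1567, q=86
i=6: a=1 ⇒ p=2970, q=163
i=7: a=4 ⇒ p=13447, q=738
→ (13447, 738).  Check: 13447²=180821809, 332·738²=180821808, difference 1.
n=2: (13447,738)∘(13447,738) = (13447·13447+332·738·738, 13447·738+738·13447) = (361643617,19847772)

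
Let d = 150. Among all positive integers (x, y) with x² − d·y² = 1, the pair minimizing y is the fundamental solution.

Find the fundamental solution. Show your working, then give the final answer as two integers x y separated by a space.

[12; 4,24] for √150; ℓ=2 ⇒ convergent index 1
step 0: (12, 1)  from 12·(1,0) + (0,1)
step 1: (49, 4)  from 4·(12,1) + (1,0)
(x₁, y₁) = (49, 4);  49² − 150·4² = 1 ✓

49 4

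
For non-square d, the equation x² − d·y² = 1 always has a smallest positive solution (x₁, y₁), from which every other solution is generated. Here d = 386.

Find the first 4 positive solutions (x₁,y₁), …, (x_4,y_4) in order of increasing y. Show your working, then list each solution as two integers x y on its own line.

[19; 1,1,1,4,1,18,1,4,1,1,1,38] for √386; ℓ=12 ⇒ convergent index 11
a_0=19:  p_0=19·1+0=19,  q_0=19·0+1=1
…
a_7=1:  p_7=1·6287+334=6621,  q_7=1·320+17=337
a_8=4:  p_8=4·6621+6287=32771,  q_8=4·337+320=1668
…
a_10=1:  p_10=1·39392+32771=72163,  q_10=1·2005+1668=3673
a_11=1:  p_11=1·72163+39392=111555,  q_11=1·3673+2005=5678
(x₁, y₁) = (111555, 5678);  111555² − 386·5678² = 1 ✓
(x_2, y_2) = (111555·111555 + 386·5678·5678, 111555·5678 + 5678·111555) = (24889036049, 1266818580)
(x_3, y_3) = (111555·24889036049 + 386·5678·1266818580, 111555·1266818580 + 5678·24889036049) = (5552992832780835, 282639893378122)
(x_4, y_4) = (111555·5552992832780835 + 386·5678·282639893378122, 111555·282639893378122 + 5678·5552992832780835) = (1238928230896843060801, 63059786610325980840)

111555 5678
24889036049 1266818580
5552992832780835 282639893378122
1238928230896843060801 63059786610325980840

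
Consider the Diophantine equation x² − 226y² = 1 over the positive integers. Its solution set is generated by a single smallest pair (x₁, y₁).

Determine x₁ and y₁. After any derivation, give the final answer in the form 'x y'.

√226 → a₀=15, period (30); ℓ=1 odd so k=1
a_0=15:  p_0=15·1+0=15,  q_0=15·0+1=1
a_1=30:  p_1=30·15+1=451,  q_1=30·1+0=30
→ (451, 30).  Check: 451²=203401, 226·30²=203400, difference 1.

451 30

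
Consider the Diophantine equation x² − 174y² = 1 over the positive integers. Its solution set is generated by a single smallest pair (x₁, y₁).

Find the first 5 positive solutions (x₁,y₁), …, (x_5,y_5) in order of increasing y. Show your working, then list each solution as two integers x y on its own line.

1451 110
4210801 319220
12219743051 926376330
35461690123201 2688343790440
102909812517786251 7801572753480550

√174 → a₀=13, period (5,4,5,26); ℓ=4 even so k=3
i=0: a=13 ⇒ p=13, q=1
…
i=2: a=4 ⇒ p=277, q=21
i=3: a=5 ⇒ p=1451, q=110
(x₁, y₁) = (1451, 110);  1451² − 174·110² = 1 ✓
(x_2, y_2) = (1451·1451 + 174·110·110, 1451·110 + 110·1451) = (4210801, 319220)
(x_3, y_3) = (1451·4210801 + 174·110·319220, 1451·319220 + 110·4210801) = (12219743051, 926376330)
(x_4, y_4) = (1451·12219743051 + 174·110·926376330, 1451·926376330 + 110·12219743051) = (35461690123201, 2688343790440)
(x_5, y_5) = (1451·35461690123201 + 174·110·2688343790440, 1451·2688343790440 + 110·35461690123201) = (102909812517786251, 7801572753480550)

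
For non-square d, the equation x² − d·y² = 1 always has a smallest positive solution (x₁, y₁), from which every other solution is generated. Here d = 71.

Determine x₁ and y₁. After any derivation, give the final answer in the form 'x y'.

√71 = [8; 2,2,1,7,1,2,2,16, …], period ℓ=8 (even) → k=7
step 0: (8, 1)  from 8·(1,0) + (0,1)
step 1: (17, 2)  from 2·(8,1) + (1,0)
…
step 4: (455, 54)  from 7·(59,7) + (42,5)
…
step 6: (1483, 176)  from 2·(514,61) + (455,54)
step 7: (3480, 413)  from 2·(1483,176) + (514,61)
(x₁, y₁) = (3480, 413);  3480² − 71·413² = 1 ✓

3480 413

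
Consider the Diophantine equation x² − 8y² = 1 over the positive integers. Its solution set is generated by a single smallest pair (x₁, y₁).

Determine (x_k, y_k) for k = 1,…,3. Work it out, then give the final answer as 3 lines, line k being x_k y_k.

3 1
17 6
99 35

√8 → a₀=2, period (1,4); ℓ=2 even so k=1
step 0: (2, 1)  from 2·(1,0) + (0,1)
step 1: (3, 1)  from 1·(2,1) + (1,0)
→ (3, 1).  Check: 3²=9, 8·1²=8, difference 1.
k=2:  x_2 = 3·3+8·1·1 = 17,  y_2 = 3·1+1·3 = 6
k=3:  x_3 = 3·17+8·1·6 = 99,  y_3 = 3·6+1·17 = 35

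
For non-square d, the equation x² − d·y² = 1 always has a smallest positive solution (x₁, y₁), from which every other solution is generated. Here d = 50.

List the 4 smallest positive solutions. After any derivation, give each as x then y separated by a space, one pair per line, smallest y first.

99 14
19601 2772
3880899 548842
768398401 108667944

√50 → a₀=7, period (14); ℓ=1 odd so k=1
k=0  a_k=7  p_k/q_k = 7/1
k=1  a_k=14  p_k/q_k = 99/14
→ (99, 14).  Check: 99²=9801, 50·14²=9800, difference 1.
(99+14√50)^2 = 19601 + 2772√50
(99+14√50)^3 = 3880899 + 548842√50
(99+14√50)^4 = 768398401 + 108667944√50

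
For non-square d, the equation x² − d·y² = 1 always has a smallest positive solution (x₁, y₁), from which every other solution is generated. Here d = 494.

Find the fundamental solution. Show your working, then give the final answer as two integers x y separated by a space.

d=494: √d = [22; 4,2,2,1,2,1,2,2,4,44] (ℓ=10, even), read p_9/q_9
i=0: a=22 ⇒ p=22, q=1
…
i=5: a=2 ⇒ p=1867, q=84
…
i=7: a=2 ⇒ p=6979, q=314
i=8: a=2 ⇒ p=16514, q=743
i=9: a=4 ⇒ p=73035, q=3286
(x₁, y₁) = (73035, 3286);  73035² − 494·3286² = 1 ✓

73035 3286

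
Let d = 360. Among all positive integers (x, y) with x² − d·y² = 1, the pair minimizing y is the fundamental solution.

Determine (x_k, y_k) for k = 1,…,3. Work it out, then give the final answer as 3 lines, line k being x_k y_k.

d=360: √d = [18; 1,36] (ℓ=2, even), read p_1/q_1
a_0=18:  p_0=18·1+0=18,  q_0=18·0+1=1
a_1=1:  p_1=1·18+1=19,  q_1=1·1+0=1
(x₁, y₁) = (19, 1);  19² − 360·1² = 1 ✓
(19+1√360)^2 = 721 + 38√360
(19+1√360)^3 = 27379 + 1443√360

19 1
721 38
27379 1443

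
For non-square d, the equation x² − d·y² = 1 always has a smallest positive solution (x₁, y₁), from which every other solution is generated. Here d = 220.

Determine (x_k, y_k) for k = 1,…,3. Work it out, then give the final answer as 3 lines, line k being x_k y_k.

[14; 1,4,1,28] for √220; ℓ=4 ⇒ convergent index 3
i=0: a=14 ⇒ p=14, q=1
…
i=2: a=4 ⇒ p=74, q=5
i=3: a=1 ⇒ p=89, q=6
(x₁, y₁) = (89, 6);  89² − 220·6² = 1 ✓
(x_2, y_2) = (89·89 + 220·6·6, 89·6 + 6·89) = (15841, 1068)
(x_3, y_3) = (89·15841 + 220·6·1068, 89·1068 + 6·15841) = (2819609, 190098)

89 6
15841 1068
2819609 190098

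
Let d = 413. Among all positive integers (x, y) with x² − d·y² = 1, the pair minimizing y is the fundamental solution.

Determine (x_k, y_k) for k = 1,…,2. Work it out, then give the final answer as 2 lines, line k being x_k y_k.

113399 5580
25718666401 1265532840

[20; 3,9,1,4,1,9,3,40] for √413; ℓ=8 ⇒ convergent index 7
a_0=20:  p_0=20·1+0=20,  q_0=20·0+1=1
a_1=3:  p_1=3·20+1=61,  q_1=3·1+0=3
a_2=9:  p_2=9·61+20=569,  q_2=9·3+1=28
a_3=1:  p_3=1·569+61=630,  q_3=1·28+3=31
a_4=4:  p_4=4·630+569=3089,  q_4=4·31+28=152
a_5=1:  p_5=1·3089+630=3719,  q_5=1·152+31=183
a_6=9:  p_6=9·3719+3089=36560,  q_6=9·183+152=1799
a_7=3:  p_7=3·36560+3719=113399,  q_7=3·1799+183=5580
fundamental: x₁=113399, y₁=5580  (since 12859333201 − 413·31136400 = 1)
k=2:  x_2 = 113399·113399+413·5580·5580 = 25718666401,  y_2 = 113399·5580+5580·113399 = 1265532840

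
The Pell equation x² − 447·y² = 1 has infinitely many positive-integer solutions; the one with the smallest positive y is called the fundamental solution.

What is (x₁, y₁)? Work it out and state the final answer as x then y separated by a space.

148 7

[21; 7,42] for √447; ℓ=2 ⇒ convergent index 1
a_0=21:  p_0=21·1+0=21,  q_0=21·0+1=1
a_1=7:  p_1=7·21+1=148,  q_1=7·1+0=7
→ (148, 7).  Check: 148²=21904, 447·7²=21903, difference 1.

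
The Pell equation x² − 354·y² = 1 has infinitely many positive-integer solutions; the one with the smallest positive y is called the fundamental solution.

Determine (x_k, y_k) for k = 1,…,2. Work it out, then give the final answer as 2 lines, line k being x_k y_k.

258065 13716
133195088449 7079239080

√354 = [18; 1,4,2,2,18,2,2,4,1,36, …], period ℓ=10 (even) → k=9
step 0: (18, 1)  from 18·(1,0) + (0,1)
step 1: (19, 1)  from 1·(18,1) + (1,0)
step 2: (94, 5)  from 4·(19,1) + (18,1)
step 3: (207, 11)  from 2·(94,5) + (19,1)
step 4: (508, 27)  from 2·(207,11) + (94,5)
…
step 6: (19210, 1021)  from 2·(9351,497) + (508,27)
step 7: (47771, 2539)  from 2·(19210,1021) + (9351,497)
step 8: (210294, 11177)  from 4·(47771,2539) + (19210,1021)
step 9: (258065, 13716)  from 1·(210294,11177) + (47771,2539)
fundamental: x₁=258065, y₁=13716  (since 66597544225 − 354·188128656 = 1)
(x_2, y_2) = (258065·258065 + 354·13716·13716, 258065·13716 + 13716·258065) = (133195088449, 7079239080)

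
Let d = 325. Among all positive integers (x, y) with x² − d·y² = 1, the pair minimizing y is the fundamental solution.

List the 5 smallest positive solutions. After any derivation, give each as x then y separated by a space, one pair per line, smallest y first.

649 36
842401 46728
1093435849 60652908
1419278889601 78727427856
1842222905266249 102188140704180

d=325: √d = [18; 36] (ℓ=1, odd), read p_1/q_1
k=0  a_k=18  p_k/q_k = 18/1
k=1  a_k=36  p_k/q_k = 649/36
fundamental: x₁=649, y₁=36  (since 421201 − 325·1296 = 1)
k=2:  x_2 = 649·649+325·36·36 = 842401,  y_2 = 649·36+36·649 = 46728
k=3:  x_3 = 649·842401+325·36·46728 = 1093435849,  y_3 = 649·46728+36·842401 = 60652908
k=4:  x_4 = 649·1093435849+325·36·60652908 = 1419278889601,  y_4 = 649·60652908+36·1093435849 = 78727427856
k=5:  x_5 = 649·1419278889601+325·36·78727427856 = 1842222905266249,  y_5 = 649·78727427856+36·1419278889601 = 102188140704180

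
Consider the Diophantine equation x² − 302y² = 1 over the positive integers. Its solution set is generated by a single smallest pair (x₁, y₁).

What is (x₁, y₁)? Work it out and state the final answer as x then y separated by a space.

√302 = [17; 2,1,1,1,4,…,1,2,34, …], period ℓ=16 (even) → k=15
k=0  a_k=17  p_k/q_k = 17/1
k=1  a_k=2  p_k/q_k = 35/2
k=2  a_k=1  p_k/q_k = 52/3
…
k=4  a_k=1  p_k/q_k = 139/8
…
k=6  a_k=2  p_k/q_k = 1425/82
…
k=8  a_k=16  p_k/q_k = 34513/1986
k=9  a_k=1  p_k/q_k = 36581/2105
k=10  a_k=2  p_k/q_k = 107675/6196
k=11  a_k=4  p_k/q_k = 467281/26889
k=12  a_k=1  p_k/q_k = 574956/33085
k=13  a_k=1  p_k/q_k = 1042237/59974
k=14  a_k=1  p_k/q_k = 1617193/93059
k=15  a_k=2  p_k/q_k = 4276623/246092
fundamental: x₁=4276623, y₁=246092  (since 18289504284129 − 302·60561272464 = 1)

4276623 246092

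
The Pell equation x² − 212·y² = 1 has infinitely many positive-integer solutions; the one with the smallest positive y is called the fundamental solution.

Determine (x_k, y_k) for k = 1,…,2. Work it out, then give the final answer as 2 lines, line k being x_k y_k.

66249 4550
8777860001 602865900

√212 → a₀=14, period (1,1,3,1,1,…,1,1,28); ℓ=14 even so k=13
step 0: (14, 1)  from 14·(1,0) + (0,1)
…
step 2: (29, 2)  from 1·(15,1) + (14,1)
step 3: (102, 7)  from 3·(29,2) + (15,1)
step 4: (131, 9)  from 1·(102,7) + (29,2)
…
step 7: (2417, 166)  from 6·(364,25) + (233,16)
…
step 9: (5198, 357)  from 1·(2781,191) + (2417,166)
…
step 12: (37114, 2549)  from 1·(29135,2001) + (7979,548)
step 13: (66249, 4550)  from 1·(37114,2549) + (29135,2001)
→ (66249, 4550).  Check: 66249²=4388930001, 212·4550²=4388930000, difference 1.
n=2: (66249,4550)∘(66249,4550) = (66249·66249+212·4550·4550, 66249·4550+4550·66249) = (8777860001,602865900)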